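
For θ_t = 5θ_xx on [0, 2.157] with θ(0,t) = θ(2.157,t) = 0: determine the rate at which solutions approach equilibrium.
Eigenvalues: λₙ = 5n²π²/2.157².
First three modes:
  n=1: λ₁ = 5π²/2.157² ≈ 10.606
  n=2: λ₂ = 20π²/2.157² ≈ 42.426 (4× faster decay)
  n=3: λ₃ = 45π²/2.157² ≈ 95.458 (9× faster decay)
As t → ∞, higher modes decay exponentially faster. The n=1 mode dominates: θ ~ c₁ sin(πx/2.157) e^{-λ₁t}.
Decay rate: λ₁ = 5π²/2.157² ≈ 10.606.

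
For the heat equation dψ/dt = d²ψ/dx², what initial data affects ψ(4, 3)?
The entire real line. The heat equation has infinite propagation speed: any initial disturbance instantly affects all points (though exponentially small far away).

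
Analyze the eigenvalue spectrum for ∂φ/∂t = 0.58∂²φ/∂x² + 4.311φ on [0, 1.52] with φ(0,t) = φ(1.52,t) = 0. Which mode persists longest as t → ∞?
Eigenvalues: λₙ = 0.58n²π²/1.52² - 4.311.
First three modes:
  n=1: λ₁ = 0.58π²/1.52² - 4.311 ≈ -1.833
  n=2: λ₂ = 2.32π²/1.52² - 4.311 ≈ 5.6
  n=3: λ₃ = 5.22π²/1.52² - 4.311 ≈ 17.988
Since 0.58π²/1.52² ≈ 2.478 < 4.311, λ₁ < 0.
The n=1 mode grows fastest (−λₙ is largest for n=1) → dominates.
Asymptotic: φ ~ c₁ sin(πx/1.52) e^{1.833t} (exponential growth at rate −λ₁ ≈ 1.833).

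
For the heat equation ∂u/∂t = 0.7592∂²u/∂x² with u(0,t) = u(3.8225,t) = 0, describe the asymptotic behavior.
u → 0. Heat diffuses out through both boundaries.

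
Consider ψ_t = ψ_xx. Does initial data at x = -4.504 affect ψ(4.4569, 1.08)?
Yes, for any finite x. The heat equation has infinite propagation speed, so all initial data affects all points at any t > 0.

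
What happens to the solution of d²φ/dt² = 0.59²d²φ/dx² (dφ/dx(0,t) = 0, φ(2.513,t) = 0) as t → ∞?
φ oscillates (no decay). Energy is conserved; the solution oscillates indefinitely as standing waves.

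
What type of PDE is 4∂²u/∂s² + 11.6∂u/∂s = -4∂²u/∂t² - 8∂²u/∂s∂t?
Rewriting in standard form: 4∂²u/∂s² + 8∂²u/∂s∂t + 4∂²u/∂t² + 11.6∂u/∂s = 0. With A = 4, B = 8, C = 4, the discriminant is 0. This is a parabolic PDE.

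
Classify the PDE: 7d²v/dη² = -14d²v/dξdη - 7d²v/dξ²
Rewriting in standard form: 7d²v/dξ² + 14d²v/dξdη + 7d²v/dη² = 0. A = 7, B = 14, C = 7. Discriminant B² - 4AC = 0. Since 0 = 0, parabolic.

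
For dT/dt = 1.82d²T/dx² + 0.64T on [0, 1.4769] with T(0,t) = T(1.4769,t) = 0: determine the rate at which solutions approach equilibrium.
Eigenvalues: λₙ = 1.82n²π²/1.4769² - 0.64.
First three modes:
  n=1: λ₁ = 1.82π²/1.4769² - 0.64 ≈ 7.595
  n=2: λ₂ = 7.28π²/1.4769² - 0.64 ≈ 32.3
  n=3: λ₃ = 16.38π²/1.4769² - 0.64 ≈ 73.476
Since 1.82π²/1.4769² ≈ 8.235 > 0.64, all λₙ > 0.
The n=1 mode decays slowest → dominates as t → ∞.
Asymptotic: T ~ c₁ sin(πx/1.4769) e^{-λ₁t} with decay rate λ₁ ≈ 7.595.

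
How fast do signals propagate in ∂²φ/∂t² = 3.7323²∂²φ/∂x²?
Speed = 3.7323. Information travels along characteristics x = x₀ ± 3.7323t.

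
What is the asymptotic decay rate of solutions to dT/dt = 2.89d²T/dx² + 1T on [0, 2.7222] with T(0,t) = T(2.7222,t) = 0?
Eigenvalues: λₙ = 2.89n²π²/2.7222² - 1.
First three modes:
  n=1: λ₁ = 2.89π²/2.7222² - 1 ≈ 2.849
  n=2: λ₂ = 11.56π²/2.7222² - 1 ≈ 14.396
  n=3: λ₃ = 26.01π²/2.7222² - 1 ≈ 33.642
Since 2.89π²/2.7222² ≈ 3.849 > 1, all λₙ > 0.
The n=1 mode decays slowest → dominates as t → ∞.
Asymptotic: T ~ c₁ sin(πx/2.7222) e^{-λ₁t} with decay rate λ₁ ≈ 2.849.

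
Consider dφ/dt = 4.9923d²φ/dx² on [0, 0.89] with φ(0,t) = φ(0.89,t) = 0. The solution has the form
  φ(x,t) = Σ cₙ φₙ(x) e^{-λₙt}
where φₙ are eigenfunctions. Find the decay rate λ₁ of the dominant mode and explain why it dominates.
Eigenvalues: λₙ = 4.9923n²π²/0.89².
First three modes:
  n=1: λ₁ = 4.9923π²/0.89² ≈ 62.204
  n=2: λ₂ = 19.9692π²/0.89² ≈ 248.817 (4× faster decay)
  n=3: λ₃ = 44.9307π²/0.89² ≈ 559.839 (9× faster decay)
As t → ∞, higher modes decay exponentially faster. The n=1 mode dominates: φ ~ c₁ sin(πx/0.89) e^{-λ₁t}.
Decay rate: λ₁ = 4.9923π²/0.89² ≈ 62.204.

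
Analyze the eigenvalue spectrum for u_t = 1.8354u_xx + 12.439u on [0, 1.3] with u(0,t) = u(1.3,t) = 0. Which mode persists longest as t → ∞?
Eigenvalues: λₙ = 1.8354n²π²/1.3² - 12.439.
First three modes:
  n=1: λ₁ = 1.8354π²/1.3² - 12.439 ≈ -1.72
  n=2: λ₂ = 7.3416π²/1.3² - 12.439 ≈ 30.436
  n=3: λ₃ = 16.5186π²/1.3² - 12.439 ≈ 84.03
Since 1.8354π²/1.3² ≈ 10.719 < 12.439, λ₁ < 0.
The n=1 mode grows fastest (−λₙ is largest for n=1) → dominates.
Asymptotic: u ~ c₁ sin(πx/1.3) e^{1.72t} (exponential growth at rate −λ₁ ≈ 1.72).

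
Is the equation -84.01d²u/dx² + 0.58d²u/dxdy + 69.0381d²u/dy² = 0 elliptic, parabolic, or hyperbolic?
Computing B² - 4AC with A = -84.01, B = 0.58, C = 69.0381: discriminant = 23199.899524 (positive). Answer: hyperbolic.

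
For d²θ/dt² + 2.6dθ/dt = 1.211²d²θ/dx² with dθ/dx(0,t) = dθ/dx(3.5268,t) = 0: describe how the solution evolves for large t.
θ → constant (steady state). Damping (γ=2.6) dissipates the nonconstant modes; with Neumann BCs the spatial average obeys M''+γM'=0 and tends to a finite limit.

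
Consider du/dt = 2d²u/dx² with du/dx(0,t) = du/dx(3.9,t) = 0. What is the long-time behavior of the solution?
As t → ∞, u → constant (steady state). Heat is conserved (no flux at boundaries); solution approaches the spatial average.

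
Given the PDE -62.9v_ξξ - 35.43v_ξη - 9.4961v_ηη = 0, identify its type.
The second-order coefficients are A = -62.9, B = -35.43, C = -9.4961. Since B² - 4AC = -1133.93386 < 0, this is an elliptic PDE.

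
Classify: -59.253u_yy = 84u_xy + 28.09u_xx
Rewriting in standard form: -28.09u_xx - 84u_xy - 59.253u_yy = 0. Hyperbolic (discriminant = 398.33292).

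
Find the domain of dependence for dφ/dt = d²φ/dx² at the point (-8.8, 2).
The entire real line. The heat equation has infinite propagation speed: any initial disturbance instantly affects all points (though exponentially small far away).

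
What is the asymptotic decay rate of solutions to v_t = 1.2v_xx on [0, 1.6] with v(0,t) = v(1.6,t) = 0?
Eigenvalues: λₙ = 1.2n²π²/1.6².
First three modes:
  n=1: λ₁ = 1.2π²/1.6² ≈ 4.626
  n=2: λ₂ = 4.8π²/1.6² ≈ 18.506 (4× faster decay)
  n=3: λ₃ = 10.8π²/1.6² ≈ 41.637 (9× faster decay)
As t → ∞, higher modes decay exponentially faster. The n=1 mode dominates: v ~ c₁ sin(πx/1.6) e^{-λ₁t}.
Decay rate: λ₁ = 1.2π²/1.6² ≈ 4.626.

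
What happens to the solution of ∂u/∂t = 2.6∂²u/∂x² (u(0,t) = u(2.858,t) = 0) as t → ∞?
u → 0. Heat diffuses out through both boundaries.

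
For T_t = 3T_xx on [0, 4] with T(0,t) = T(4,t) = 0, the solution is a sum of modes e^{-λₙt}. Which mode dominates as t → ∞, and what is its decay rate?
Eigenvalues: λₙ = 3n²π²/4².
First three modes:
  n=1: λ₁ = 3π²/4² ≈ 1.851
  n=2: λ₂ = 12π²/4² ≈ 7.402 (4× faster decay)
  n=3: λ₃ = 27π²/4² ≈ 16.655 (9× faster decay)
As t → ∞, higher modes decay exponentially faster. The n=1 mode dominates: T ~ c₁ sin(πx/4) e^{-λ₁t}.
Decay rate: λ₁ = 3π²/4² ≈ 1.851.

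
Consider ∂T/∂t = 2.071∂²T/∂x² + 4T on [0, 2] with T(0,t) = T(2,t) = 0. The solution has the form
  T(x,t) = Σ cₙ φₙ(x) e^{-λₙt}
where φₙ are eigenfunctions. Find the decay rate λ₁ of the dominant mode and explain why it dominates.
Eigenvalues: λₙ = 2.071n²π²/2² - 4.
First three modes:
  n=1: λ₁ = 2.071π²/2² - 4 ≈ 1.11
  n=2: λ₂ = 8.284π²/2² - 4 ≈ 16.44
  n=3: λ₃ = 18.639π²/2² - 4 ≈ 41.99
Since 2.071π²/2² ≈ 5.11 > 4, all λₙ > 0.
The n=1 mode decays slowest → dominates as t → ∞.
Asymptotic: T ~ c₁ sin(πx/2) e^{-λ₁t} with decay rate λ₁ ≈ 1.11.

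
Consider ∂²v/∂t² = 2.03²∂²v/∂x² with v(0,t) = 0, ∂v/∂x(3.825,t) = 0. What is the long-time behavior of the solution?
As t → ∞, v oscillates (no decay). Energy is conserved; the solution oscillates indefinitely as standing waves.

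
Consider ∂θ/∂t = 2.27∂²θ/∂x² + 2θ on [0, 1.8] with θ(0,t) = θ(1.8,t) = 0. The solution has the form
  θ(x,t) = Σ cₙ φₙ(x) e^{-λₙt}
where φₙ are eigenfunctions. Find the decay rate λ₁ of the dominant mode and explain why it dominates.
Eigenvalues: λₙ = 2.27n²π²/1.8² - 2.
First three modes:
  n=1: λ₁ = 2.27π²/1.8² - 2 ≈ 4.915
  n=2: λ₂ = 9.08π²/1.8² - 2 ≈ 25.659
  n=3: λ₃ = 20.43π²/1.8² - 2 ≈ 60.233
Since 2.27π²/1.8² ≈ 6.915 > 2, all λₙ > 0.
The n=1 mode decays slowest → dominates as t → ∞.
Asymptotic: θ ~ c₁ sin(πx/1.8) e^{-λ₁t} with decay rate λ₁ ≈ 4.915.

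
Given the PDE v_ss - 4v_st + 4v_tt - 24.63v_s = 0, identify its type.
The second-order coefficients are A = 1, B = -4, C = 4. Since B² - 4AC = 0 = 0, this is a parabolic PDE.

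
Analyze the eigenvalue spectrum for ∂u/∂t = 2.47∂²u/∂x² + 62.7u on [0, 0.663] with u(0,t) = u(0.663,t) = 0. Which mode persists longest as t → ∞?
Eigenvalues: λₙ = 2.47n²π²/0.663² - 62.7.
First three modes:
  n=1: λ₁ = 2.47π²/0.663² - 62.7 ≈ -7.241
  n=2: λ₂ = 9.88π²/0.663² - 62.7 ≈ 159.135
  n=3: λ₃ = 22.23π²/0.663² - 62.7 ≈ 436.428
Since 2.47π²/0.663² ≈ 55.459 < 62.7, λ₁ < 0.
The n=1 mode grows fastest (−λₙ is largest for n=1) → dominates.
Asymptotic: u ~ c₁ sin(πx/0.663) e^{7.241t} (exponential growth at rate −λ₁ ≈ 7.241).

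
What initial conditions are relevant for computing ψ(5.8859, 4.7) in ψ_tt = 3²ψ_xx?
Domain of dependence: [-8.2141, 19.9859]. Signals travel at speed 3, so data within |x - 5.8859| ≤ 3·4.7 = 14.1 can reach the point.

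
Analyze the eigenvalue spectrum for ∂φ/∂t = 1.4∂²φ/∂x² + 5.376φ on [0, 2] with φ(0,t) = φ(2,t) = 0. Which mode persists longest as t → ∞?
Eigenvalues: λₙ = 1.4n²π²/2² - 5.376.
First three modes:
  n=1: λ₁ = 1.4π²/2² - 5.376 ≈ -1.922
  n=2: λ₂ = 5.6π²/2² - 5.376 ≈ 8.441
  n=3: λ₃ = 12.6π²/2² - 5.376 ≈ 25.713
Since 1.4π²/2² ≈ 3.454 < 5.376, λ₁ < 0.
The n=1 mode grows fastest (−λₙ is largest for n=1) → dominates.
Asymptotic: φ ~ c₁ sin(πx/2) e^{1.922t} (exponential growth at rate −λ₁ ≈ 1.922).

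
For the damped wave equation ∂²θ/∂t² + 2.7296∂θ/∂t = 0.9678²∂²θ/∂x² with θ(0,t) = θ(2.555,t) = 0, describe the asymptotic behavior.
θ → 0. Damping (γ=2.7296) dissipates energy; oscillations decay exponentially.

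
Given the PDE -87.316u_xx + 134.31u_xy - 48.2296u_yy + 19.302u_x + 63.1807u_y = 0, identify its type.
The second-order coefficients are A = -87.316, B = 134.31, C = -48.2296. Since B² - 4AC = 1194.3130856 > 0, this is a hyperbolic PDE.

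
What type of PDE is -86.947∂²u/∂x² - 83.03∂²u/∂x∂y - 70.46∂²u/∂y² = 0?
With A = -86.947, B = -83.03, C = -70.46, the discriminant is -17611.16158. This is an elliptic PDE.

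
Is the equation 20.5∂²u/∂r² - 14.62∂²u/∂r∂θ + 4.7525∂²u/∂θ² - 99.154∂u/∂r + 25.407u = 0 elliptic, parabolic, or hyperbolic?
Computing B² - 4AC with A = 20.5, B = -14.62, C = 4.7525: discriminant = -175.9606 (negative). Answer: elliptic.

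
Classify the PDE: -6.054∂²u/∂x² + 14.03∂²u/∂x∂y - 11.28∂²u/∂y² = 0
A = -6.054, B = 14.03, C = -11.28. Discriminant B² - 4AC = -76.31558. Since -76.31558 < 0, elliptic.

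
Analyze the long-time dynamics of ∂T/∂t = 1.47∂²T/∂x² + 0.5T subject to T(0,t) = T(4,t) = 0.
Long-time behavior: T → 0. Diffusion dominates reaction (r=0.5 < κπ²/L²≈0.91); solution decays.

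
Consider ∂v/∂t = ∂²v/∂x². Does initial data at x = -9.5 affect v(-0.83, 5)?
Yes, for any finite x. The heat equation has infinite propagation speed, so all initial data affects all points at any t > 0.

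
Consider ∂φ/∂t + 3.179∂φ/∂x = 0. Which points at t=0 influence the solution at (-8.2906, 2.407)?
A single point: x = -15.942453. The characteristic through (-8.2906, 2.407) is x - 3.179t = const, so x = -8.2906 - 3.179·2.407 = -15.942453.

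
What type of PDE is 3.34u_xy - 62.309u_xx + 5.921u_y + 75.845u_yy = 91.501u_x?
Rewriting in standard form: -62.309u_xx + 3.34u_xy + 75.845u_yy - 91.501u_x + 5.921u_y = 0. With A = -62.309, B = 3.34, C = 75.845, the discriminant is 18914.46002. This is a hyperbolic PDE.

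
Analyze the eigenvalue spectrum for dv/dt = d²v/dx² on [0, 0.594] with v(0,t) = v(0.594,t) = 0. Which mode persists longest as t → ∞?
Eigenvalues: λₙ = n²π²/0.594².
First three modes:
  n=1: λ₁ = π²/0.594² ≈ 27.972
  n=2: λ₂ = 4π²/0.594² ≈ 111.889 (4× faster decay)
  n=3: λ₃ = 9π²/0.594² ≈ 251.75 (9× faster decay)
As t → ∞, higher modes decay exponentially faster. The n=1 mode dominates: v ~ c₁ sin(πx/0.594) e^{-λ₁t}.
Decay rate: λ₁ = π²/0.594² ≈ 27.972.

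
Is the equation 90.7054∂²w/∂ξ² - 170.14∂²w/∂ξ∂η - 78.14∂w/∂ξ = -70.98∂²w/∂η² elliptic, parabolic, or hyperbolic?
Rewriting in standard form: 90.7054∂²w/∂ξ² - 170.14∂²w/∂ξ∂η + 70.98∂²w/∂η² - 78.14∂w/∂ξ = 0. Computing B² - 4AC with A = 90.7054, B = -170.14, C = 70.98: discriminant = 3194.542432 (positive). Answer: hyperbolic.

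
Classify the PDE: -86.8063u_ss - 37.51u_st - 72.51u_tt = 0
A = -86.8063, B = -37.51, C = -72.51. Discriminant B² - 4AC = -23770.299152. Since -23770.299152 < 0, elliptic.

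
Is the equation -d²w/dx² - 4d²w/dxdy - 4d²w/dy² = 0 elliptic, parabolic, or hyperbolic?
Computing B² - 4AC with A = -1, B = -4, C = -4: discriminant = 0 (zero). Answer: parabolic.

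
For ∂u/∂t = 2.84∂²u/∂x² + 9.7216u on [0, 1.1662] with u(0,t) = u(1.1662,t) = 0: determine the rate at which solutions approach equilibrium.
Eigenvalues: λₙ = 2.84n²π²/1.1662² - 9.7216.
First three modes:
  n=1: λ₁ = 2.84π²/1.1662² - 9.7216 ≈ 10.888
  n=2: λ₂ = 11.36π²/1.1662² - 9.7216 ≈ 72.717
  n=3: λ₃ = 25.56π²/1.1662² - 9.7216 ≈ 175.766
Since 2.84π²/1.1662² ≈ 20.61 > 9.7216, all λₙ > 0.
The n=1 mode decays slowest → dominates as t → ∞.
Asymptotic: u ~ c₁ sin(πx/1.1662) e^{-λ₁t} with decay rate λ₁ ≈ 10.888.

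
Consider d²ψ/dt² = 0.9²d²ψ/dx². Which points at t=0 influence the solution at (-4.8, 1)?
Domain of dependence: [-5.7, -3.9]. Signals travel at speed 0.9, so data within |x - -4.8| ≤ 0.9·1 = 0.9 can reach the point.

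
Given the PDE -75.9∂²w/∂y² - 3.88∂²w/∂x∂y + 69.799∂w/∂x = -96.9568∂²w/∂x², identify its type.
Rewriting in standard form: 96.9568∂²w/∂x² - 3.88∂²w/∂x∂y - 75.9∂²w/∂y² + 69.799∂w/∂x = 0. The second-order coefficients are A = 96.9568, B = -3.88, C = -75.9. Since B² - 4AC = 29451.13888 > 0, this is a hyperbolic PDE.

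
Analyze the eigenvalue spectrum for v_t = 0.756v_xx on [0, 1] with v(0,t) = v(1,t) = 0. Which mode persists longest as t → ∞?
Eigenvalues: λₙ = 0.756n²π².
First three modes:
  n=1: λ₁ = 0.756π² ≈ 7.461
  n=2: λ₂ = 3.024π² ≈ 29.846 (4× faster decay)
  n=3: λ₃ = 6.804π² ≈ 67.153 (9× faster decay)
As t → ∞, higher modes decay exponentially faster. The n=1 mode dominates: v ~ c₁ sin(πx) e^{-λ₁t}.
Decay rate: λ₁ = 0.756π² ≈ 7.461.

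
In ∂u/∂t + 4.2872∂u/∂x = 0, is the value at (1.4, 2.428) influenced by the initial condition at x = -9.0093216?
Yes. The characteristic through (1.4, 2.428) passes through x = -9.0093216.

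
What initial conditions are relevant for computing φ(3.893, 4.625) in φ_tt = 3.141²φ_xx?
Domain of dependence: [-10.634125, 18.420125]. Signals travel at speed 3.141, so data within |x - 3.893| ≤ 3.141·4.625 = 14.527125 can reach the point.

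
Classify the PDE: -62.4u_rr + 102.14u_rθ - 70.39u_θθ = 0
A = -62.4, B = 102.14, C = -70.39. Discriminant B² - 4AC = -7136.7644. Since -7136.7644 < 0, elliptic.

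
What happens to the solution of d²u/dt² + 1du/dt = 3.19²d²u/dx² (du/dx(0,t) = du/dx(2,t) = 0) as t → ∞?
u → constant (steady state). Damping (γ=1) dissipates the nonconstant modes; with Neumann BCs the spatial average obeys M''+γM'=0 and tends to a finite limit.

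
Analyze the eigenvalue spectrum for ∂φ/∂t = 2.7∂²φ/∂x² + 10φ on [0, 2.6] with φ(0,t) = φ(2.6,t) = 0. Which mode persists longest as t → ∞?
Eigenvalues: λₙ = 2.7n²π²/2.6² - 10.
First three modes:
  n=1: λ₁ = 2.7π²/2.6² - 10 ≈ -6.058
  n=2: λ₂ = 10.8π²/2.6² - 10 ≈ 5.768
  n=3: λ₃ = 24.3π²/2.6² - 10 ≈ 25.478
Since 2.7π²/2.6² ≈ 3.942 < 10, λ₁ < 0.
The n=1 mode grows fastest (−λₙ is largest for n=1) → dominates.
Asymptotic: φ ~ c₁ sin(πx/2.6) e^{6.058t} (exponential growth at rate −λ₁ ≈ 6.058).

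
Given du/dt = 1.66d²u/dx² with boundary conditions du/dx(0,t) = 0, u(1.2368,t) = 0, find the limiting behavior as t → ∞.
u → 0. Heat escapes through the Dirichlet boundary.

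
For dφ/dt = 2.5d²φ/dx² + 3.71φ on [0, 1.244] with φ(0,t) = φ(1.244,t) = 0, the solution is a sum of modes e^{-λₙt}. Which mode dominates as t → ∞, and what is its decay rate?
Eigenvalues: λₙ = 2.5n²π²/1.244² - 3.71.
First three modes:
  n=1: λ₁ = 2.5π²/1.244² - 3.71 ≈ 12.234
  n=2: λ₂ = 10π²/1.244² - 3.71 ≈ 60.066
  n=3: λ₃ = 22.5π²/1.244² - 3.71 ≈ 139.787
Since 2.5π²/1.244² ≈ 15.944 > 3.71, all λₙ > 0.
The n=1 mode decays slowest → dominates as t → ∞.
Asymptotic: φ ~ c₁ sin(πx/1.244) e^{-λ₁t} with decay rate λ₁ ≈ 12.234.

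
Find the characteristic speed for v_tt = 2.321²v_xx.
Speed = 2.321. Information travels along characteristics x = x₀ ± 2.321t.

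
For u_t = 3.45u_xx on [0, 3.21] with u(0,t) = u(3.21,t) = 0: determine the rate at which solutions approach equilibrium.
Eigenvalues: λₙ = 3.45n²π²/3.21².
First three modes:
  n=1: λ₁ = 3.45π²/3.21² ≈ 3.305
  n=2: λ₂ = 13.8π²/3.21² ≈ 13.218 (4× faster decay)
  n=3: λ₃ = 31.05π²/3.21² ≈ 29.741 (9× faster decay)
As t → ∞, higher modes decay exponentially faster. The n=1 mode dominates: u ~ c₁ sin(πx/3.21) e^{-λ₁t}.
Decay rate: λ₁ = 3.45π²/3.21² ≈ 3.305.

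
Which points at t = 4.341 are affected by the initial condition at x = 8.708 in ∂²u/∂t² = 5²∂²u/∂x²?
Domain of influence: [-12.997, 30.413]. Data at x = 8.708 spreads outward at speed 5.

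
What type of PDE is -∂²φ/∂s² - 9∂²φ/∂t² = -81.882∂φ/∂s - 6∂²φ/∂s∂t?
Rewriting in standard form: -∂²φ/∂s² + 6∂²φ/∂s∂t - 9∂²φ/∂t² + 81.882∂φ/∂s = 0. With A = -1, B = 6, C = -9, the discriminant is 0. This is a parabolic PDE.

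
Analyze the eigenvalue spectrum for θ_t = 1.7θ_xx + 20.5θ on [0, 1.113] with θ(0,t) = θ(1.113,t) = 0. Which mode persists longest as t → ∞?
Eigenvalues: λₙ = 1.7n²π²/1.113² - 20.5.
First three modes:
  n=1: λ₁ = 1.7π²/1.113² - 20.5 ≈ -6.956
  n=2: λ₂ = 6.8π²/1.113² - 20.5 ≈ 33.677
  n=3: λ₃ = 15.3π²/1.113² - 20.5 ≈ 101.399
Since 1.7π²/1.113² ≈ 13.544 < 20.5, λ₁ < 0.
The n=1 mode grows fastest (−λₙ is largest for n=1) → dominates.
Asymptotic: θ ~ c₁ sin(πx/1.113) e^{6.956t} (exponential growth at rate −λ₁ ≈ 6.956).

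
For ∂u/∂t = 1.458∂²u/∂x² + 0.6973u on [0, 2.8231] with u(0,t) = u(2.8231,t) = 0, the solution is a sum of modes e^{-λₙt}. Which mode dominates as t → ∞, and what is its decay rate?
Eigenvalues: λₙ = 1.458n²π²/2.8231² - 0.6973.
First three modes:
  n=1: λ₁ = 1.458π²/2.8231² - 0.6973 ≈ 1.108
  n=2: λ₂ = 5.832π²/2.8231² - 0.6973 ≈ 6.525
  n=3: λ₃ = 13.122π²/2.8231² - 0.6973 ≈ 15.552
Since 1.458π²/2.8231² ≈ 1.806 > 0.6973, all λₙ > 0.
The n=1 mode decays slowest → dominates as t → ∞.
Asymptotic: u ~ c₁ sin(πx/2.8231) e^{-λ₁t} with decay rate λ₁ ≈ 1.108.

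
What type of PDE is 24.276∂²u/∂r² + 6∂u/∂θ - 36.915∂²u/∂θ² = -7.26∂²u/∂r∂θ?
Rewriting in standard form: 24.276∂²u/∂r² + 7.26∂²u/∂r∂θ - 36.915∂²u/∂θ² + 6∂u/∂θ = 0. With A = 24.276, B = 7.26, C = -36.915, the discriminant is 3637.30176. This is a hyperbolic PDE.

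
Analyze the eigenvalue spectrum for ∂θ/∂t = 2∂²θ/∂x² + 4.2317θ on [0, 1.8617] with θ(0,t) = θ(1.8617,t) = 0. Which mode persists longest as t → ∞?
Eigenvalues: λₙ = 2n²π²/1.8617² - 4.2317.
First three modes:
  n=1: λ₁ = 2π²/1.8617² - 4.2317 ≈ 1.464
  n=2: λ₂ = 8π²/1.8617² - 4.2317 ≈ 18.549
  n=3: λ₃ = 18π²/1.8617² - 4.2317 ≈ 47.025
Since 2π²/1.8617² ≈ 5.695 > 4.2317, all λₙ > 0.
The n=1 mode decays slowest → dominates as t → ∞.
Asymptotic: θ ~ c₁ sin(πx/1.8617) e^{-λ₁t} with decay rate λ₁ ≈ 1.464.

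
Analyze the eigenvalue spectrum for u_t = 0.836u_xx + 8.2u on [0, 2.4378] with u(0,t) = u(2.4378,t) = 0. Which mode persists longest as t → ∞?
Eigenvalues: λₙ = 0.836n²π²/2.4378² - 8.2.
First three modes:
  n=1: λ₁ = 0.836π²/2.4378² - 8.2 ≈ -6.812
  n=2: λ₂ = 3.344π²/2.4378² - 8.2 ≈ -2.646
  n=3: λ₃ = 7.524π²/2.4378² - 8.2 ≈ 4.295
Since 0.836π²/2.4378² ≈ 1.388 < 8.2, λ₁ < 0.
The n=1 mode grows fastest (−λₙ is largest for n=1) → dominates.
Asymptotic: u ~ c₁ sin(πx/2.4378) e^{6.812t} (exponential growth at rate −λ₁ ≈ 6.812).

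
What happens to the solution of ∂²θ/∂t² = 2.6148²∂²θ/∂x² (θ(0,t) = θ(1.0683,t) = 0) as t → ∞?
θ oscillates (no decay). Energy is conserved; the solution oscillates indefinitely as standing waves.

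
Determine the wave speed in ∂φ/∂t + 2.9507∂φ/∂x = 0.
Speed = 2.9507. Information travels along x - 2.9507t = const (rightward).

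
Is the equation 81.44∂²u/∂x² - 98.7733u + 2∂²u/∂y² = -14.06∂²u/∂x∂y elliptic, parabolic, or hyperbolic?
Rewriting in standard form: 81.44∂²u/∂x² + 14.06∂²u/∂x∂y + 2∂²u/∂y² - 98.7733u = 0. Computing B² - 4AC with A = 81.44, B = 14.06, C = 2: discriminant = -453.8364 (negative). Answer: elliptic.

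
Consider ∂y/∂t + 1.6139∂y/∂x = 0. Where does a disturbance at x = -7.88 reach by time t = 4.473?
At x = -0.6610253. The characteristic carries data from (-7.88, 0) to (-0.6610253, 4.473).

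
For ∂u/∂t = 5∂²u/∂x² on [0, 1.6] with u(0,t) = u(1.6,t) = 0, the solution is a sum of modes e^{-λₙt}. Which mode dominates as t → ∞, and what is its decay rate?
Eigenvalues: λₙ = 5n²π²/1.6².
First three modes:
  n=1: λ₁ = 5π²/1.6² ≈ 19.277
  n=2: λ₂ = 20π²/1.6² ≈ 77.106 (4× faster decay)
  n=3: λ₃ = 45π²/1.6² ≈ 173.489 (9× faster decay)
As t → ∞, higher modes decay exponentially faster. The n=1 mode dominates: u ~ c₁ sin(πx/1.6) e^{-λ₁t}.
Decay rate: λ₁ = 5π²/1.6² ≈ 19.277.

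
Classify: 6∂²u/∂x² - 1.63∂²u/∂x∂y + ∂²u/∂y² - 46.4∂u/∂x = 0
Elliptic (discriminant = -21.3431).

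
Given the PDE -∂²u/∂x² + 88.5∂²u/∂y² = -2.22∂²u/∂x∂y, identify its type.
Rewriting in standard form: -∂²u/∂x² + 2.22∂²u/∂x∂y + 88.5∂²u/∂y² = 0. The second-order coefficients are A = -1, B = 2.22, C = 88.5. Since B² - 4AC = 358.9284 > 0, this is a hyperbolic PDE.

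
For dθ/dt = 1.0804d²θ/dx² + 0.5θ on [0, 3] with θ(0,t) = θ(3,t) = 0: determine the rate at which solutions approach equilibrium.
Eigenvalues: λₙ = 1.0804n²π²/3² - 0.5.
First three modes:
  n=1: λ₁ = 1.0804π²/3² - 0.5 ≈ 0.685
  n=2: λ₂ = 4.3216π²/3² - 0.5 ≈ 4.239
  n=3: λ₃ = 9.7236π²/3² - 0.5 ≈ 10.163
Since 1.0804π²/3² ≈ 1.185 > 0.5, all λₙ > 0.
The n=1 mode decays slowest → dominates as t → ∞.
Asymptotic: θ ~ c₁ sin(πx/3) e^{-λ₁t} with decay rate λ₁ ≈ 0.685.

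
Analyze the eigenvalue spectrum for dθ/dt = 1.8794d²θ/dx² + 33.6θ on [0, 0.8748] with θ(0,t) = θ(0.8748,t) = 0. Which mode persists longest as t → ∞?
Eigenvalues: λₙ = 1.8794n²π²/0.8748² - 33.6.
First three modes:
  n=1: λ₁ = 1.8794π²/0.8748² - 33.6 ≈ -9.362
  n=2: λ₂ = 7.5176π²/0.8748² - 33.6 ≈ 63.353
  n=3: λ₃ = 16.9146π²/0.8748² - 33.6 ≈ 184.544
Since 1.8794π²/0.8748² ≈ 24.238 < 33.6, λ₁ < 0.
The n=1 mode grows fastest (−λₙ is largest for n=1) → dominates.
Asymptotic: θ ~ c₁ sin(πx/0.8748) e^{9.362t} (exponential growth at rate −λ₁ ≈ 9.362).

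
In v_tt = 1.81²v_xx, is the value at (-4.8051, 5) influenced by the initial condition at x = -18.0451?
No. The domain of dependence is [-13.8551, 4.2449], and -18.0451 is outside this interval.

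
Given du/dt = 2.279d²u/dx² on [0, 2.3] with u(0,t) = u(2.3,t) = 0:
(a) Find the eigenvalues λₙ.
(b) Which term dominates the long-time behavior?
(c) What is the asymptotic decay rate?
Eigenvalues: λₙ = 2.279n²π²/2.3².
First three modes:
  n=1: λ₁ = 2.279π²/2.3² ≈ 4.252
  n=2: λ₂ = 9.116π²/2.3² ≈ 17.008 (4× faster decay)
  n=3: λ₃ = 20.511π²/2.3² ≈ 38.268 (9× faster decay)
As t → ∞, higher modes decay exponentially faster. The n=1 mode dominates: u ~ c₁ sin(πx/2.3) e^{-λ₁t}.
Decay rate: λ₁ = 2.279π²/2.3² ≈ 4.252.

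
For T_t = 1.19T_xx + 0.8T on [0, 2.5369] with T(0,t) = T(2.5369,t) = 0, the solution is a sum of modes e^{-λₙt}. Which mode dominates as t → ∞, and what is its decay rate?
Eigenvalues: λₙ = 1.19n²π²/2.5369² - 0.8.
First three modes:
  n=1: λ₁ = 1.19π²/2.5369² - 0.8 ≈ 1.025
  n=2: λ₂ = 4.76π²/2.5369² - 0.8 ≈ 6.5
  n=3: λ₃ = 10.71π²/2.5369² - 0.8 ≈ 15.624
Since 1.19π²/2.5369² ≈ 1.825 > 0.8, all λₙ > 0.
The n=1 mode decays slowest → dominates as t → ∞.
Asymptotic: T ~ c₁ sin(πx/2.5369) e^{-λ₁t} with decay rate λ₁ ≈ 1.025.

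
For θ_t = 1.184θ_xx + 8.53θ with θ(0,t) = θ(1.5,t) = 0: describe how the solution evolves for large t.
θ grows unboundedly. Reaction dominates diffusion (r=8.53 > κπ²/L²≈5.19); solution grows exponentially.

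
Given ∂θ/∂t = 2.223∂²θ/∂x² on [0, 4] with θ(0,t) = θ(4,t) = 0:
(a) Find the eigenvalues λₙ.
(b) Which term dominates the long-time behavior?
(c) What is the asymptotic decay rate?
Eigenvalues: λₙ = 2.223n²π²/4².
First three modes:
  n=1: λ₁ = 2.223π²/4² ≈ 1.371
  n=2: λ₂ = 8.892π²/4² ≈ 5.485 (4× faster decay)
  n=3: λ₃ = 20.007π²/4² ≈ 12.341 (9× faster decay)
As t → ∞, higher modes decay exponentially faster. The n=1 mode dominates: θ ~ c₁ sin(πx/4) e^{-λ₁t}.
Decay rate: λ₁ = 2.223π²/4² ≈ 1.371.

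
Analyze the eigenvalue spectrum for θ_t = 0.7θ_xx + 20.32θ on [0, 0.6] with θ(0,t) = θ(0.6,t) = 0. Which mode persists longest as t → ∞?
Eigenvalues: λₙ = 0.7n²π²/0.6² - 20.32.
First three modes:
  n=1: λ₁ = 0.7π²/0.6² - 20.32 ≈ -1.129
  n=2: λ₂ = 2.8π²/0.6² - 20.32 ≈ 56.444
  n=3: λ₃ = 6.3π²/0.6² - 20.32 ≈ 152.398
Since 0.7π²/0.6² ≈ 19.191 < 20.32, λ₁ < 0.
The n=1 mode grows fastest (−λₙ is largest for n=1) → dominates.
Asymptotic: θ ~ c₁ sin(πx/0.6) e^{1.129t} (exponential growth at rate −λ₁ ≈ 1.129).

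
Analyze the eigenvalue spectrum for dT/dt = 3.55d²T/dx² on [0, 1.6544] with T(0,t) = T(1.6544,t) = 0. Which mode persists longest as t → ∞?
Eigenvalues: λₙ = 3.55n²π²/1.6544².
First three modes:
  n=1: λ₁ = 3.55π²/1.6544² ≈ 12.801
  n=2: λ₂ = 14.2π²/1.6544² ≈ 51.204 (4× faster decay)
  n=3: λ₃ = 31.95π²/1.6544² ≈ 115.21 (9× faster decay)
As t → ∞, higher modes decay exponentially faster. The n=1 mode dominates: T ~ c₁ sin(πx/1.6544) e^{-λ₁t}.
Decay rate: λ₁ = 3.55π²/1.6544² ≈ 12.801.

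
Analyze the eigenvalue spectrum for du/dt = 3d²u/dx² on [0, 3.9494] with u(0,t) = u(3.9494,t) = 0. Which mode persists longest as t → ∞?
Eigenvalues: λₙ = 3n²π²/3.9494².
First three modes:
  n=1: λ₁ = 3π²/3.9494² ≈ 1.898
  n=2: λ₂ = 12π²/3.9494² ≈ 7.593 (4× faster decay)
  n=3: λ₃ = 27π²/3.9494² ≈ 17.084 (9× faster decay)
As t → ∞, higher modes decay exponentially faster. The n=1 mode dominates: u ~ c₁ sin(πx/3.9494) e^{-λ₁t}.
Decay rate: λ₁ = 3π²/3.9494² ≈ 1.898.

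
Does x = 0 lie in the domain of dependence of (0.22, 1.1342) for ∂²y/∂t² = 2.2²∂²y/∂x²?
Yes. The domain of dependence is [-2.27524, 2.71524], and 0 ∈ [-2.27524, 2.71524].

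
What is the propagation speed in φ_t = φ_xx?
Infinite. The heat equation is parabolic, not hyperbolic, so disturbances propagate instantly.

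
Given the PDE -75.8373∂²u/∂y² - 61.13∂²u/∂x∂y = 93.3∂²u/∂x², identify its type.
Rewriting in standard form: -93.3∂²u/∂x² - 61.13∂²u/∂x∂y - 75.8373∂²u/∂y² = 0. The second-order coefficients are A = -93.3, B = -61.13, C = -75.8373. Since B² - 4AC = -24565.60346 < 0, this is an elliptic PDE.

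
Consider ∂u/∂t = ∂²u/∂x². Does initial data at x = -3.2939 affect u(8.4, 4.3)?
Yes, for any finite x. The heat equation has infinite propagation speed, so all initial data affects all points at any t > 0.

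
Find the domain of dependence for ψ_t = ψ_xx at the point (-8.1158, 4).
The entire real line. The heat equation has infinite propagation speed: any initial disturbance instantly affects all points (though exponentially small far away).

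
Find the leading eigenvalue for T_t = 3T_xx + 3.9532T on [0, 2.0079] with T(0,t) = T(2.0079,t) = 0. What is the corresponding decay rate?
Eigenvalues: λₙ = 3n²π²/2.0079² - 3.9532.
First three modes:
  n=1: λ₁ = 3π²/2.0079² - 3.9532 ≈ 3.391
  n=2: λ₂ = 12π²/2.0079² - 3.9532 ≈ 25.423
  n=3: λ₃ = 27π²/2.0079² - 3.9532 ≈ 62.143
Since 3π²/2.0079² ≈ 7.344 > 3.9532, all λₙ > 0.
The n=1 mode decays slowest → dominates as t → ∞.
Asymptotic: T ~ c₁ sin(πx/2.0079) e^{-λ₁t} with decay rate λ₁ ≈ 3.391.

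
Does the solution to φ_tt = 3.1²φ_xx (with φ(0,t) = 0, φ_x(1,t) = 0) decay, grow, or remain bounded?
φ oscillates (no decay). Energy is conserved; the solution oscillates indefinitely as standing waves.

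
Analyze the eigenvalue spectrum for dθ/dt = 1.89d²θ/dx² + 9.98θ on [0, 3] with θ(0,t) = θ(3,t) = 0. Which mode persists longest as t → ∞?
Eigenvalues: λₙ = 1.89n²π²/3² - 9.98.
First three modes:
  n=1: λ₁ = 1.89π²/3² - 9.98 ≈ -7.907
  n=2: λ₂ = 7.56π²/3² - 9.98 ≈ -1.69
  n=3: λ₃ = 17.01π²/3² - 9.98 ≈ 8.674
Since 1.89π²/3² ≈ 2.073 < 9.98, λ₁ < 0.
The n=1 mode grows fastest (−λₙ is largest for n=1) → dominates.
Asymptotic: θ ~ c₁ sin(πx/3) e^{7.907t} (exponential growth at rate −λ₁ ≈ 7.907).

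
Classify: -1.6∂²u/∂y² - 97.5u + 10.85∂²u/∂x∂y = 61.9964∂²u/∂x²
Rewriting in standard form: -61.9964∂²u/∂x² + 10.85∂²u/∂x∂y - 1.6∂²u/∂y² - 97.5u = 0. Elliptic (discriminant = -279.05446).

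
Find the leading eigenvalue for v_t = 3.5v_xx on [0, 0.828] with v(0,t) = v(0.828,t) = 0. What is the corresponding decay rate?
Eigenvalues: λₙ = 3.5n²π²/0.828².
First three modes:
  n=1: λ₁ = 3.5π²/0.828² ≈ 50.386
  n=2: λ₂ = 14π²/0.828² ≈ 201.543 (4× faster decay)
  n=3: λ₃ = 31.5π²/0.828² ≈ 453.471 (9× faster decay)
As t → ∞, higher modes decay exponentially faster. The n=1 mode dominates: v ~ c₁ sin(πx/0.828) e^{-λ₁t}.
Decay rate: λ₁ = 3.5π²/0.828² ≈ 50.386.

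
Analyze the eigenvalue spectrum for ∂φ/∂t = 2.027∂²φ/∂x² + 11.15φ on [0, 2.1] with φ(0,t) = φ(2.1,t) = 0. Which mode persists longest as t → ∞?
Eigenvalues: λₙ = 2.027n²π²/2.1² - 11.15.
First three modes:
  n=1: λ₁ = 2.027π²/2.1² - 11.15 ≈ -6.614
  n=2: λ₂ = 8.108π²/2.1² - 11.15 ≈ 6.996
  n=3: λ₃ = 18.243π²/2.1² - 11.15 ≈ 29.678
Since 2.027π²/2.1² ≈ 4.536 < 11.15, λ₁ < 0.
The n=1 mode grows fastest (−λₙ is largest for n=1) → dominates.
Asymptotic: φ ~ c₁ sin(πx/2.1) e^{6.614t} (exponential growth at rate −λ₁ ≈ 6.614).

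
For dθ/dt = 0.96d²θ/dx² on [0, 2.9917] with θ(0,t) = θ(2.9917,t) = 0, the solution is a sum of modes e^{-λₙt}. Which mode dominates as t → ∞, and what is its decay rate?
Eigenvalues: λₙ = 0.96n²π²/2.9917².
First three modes:
  n=1: λ₁ = 0.96π²/2.9917² ≈ 1.059
  n=2: λ₂ = 3.84π²/2.9917² ≈ 4.234 (4× faster decay)
  n=3: λ₃ = 8.64π²/2.9917² ≈ 9.527 (9× faster decay)
As t → ∞, higher modes decay exponentially faster. The n=1 mode dominates: θ ~ c₁ sin(πx/2.9917) e^{-λ₁t}.
Decay rate: λ₁ = 0.96π²/2.9917² ≈ 1.059.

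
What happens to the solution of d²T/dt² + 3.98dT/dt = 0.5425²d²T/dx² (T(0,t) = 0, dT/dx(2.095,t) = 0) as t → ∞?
T → 0. Damping (γ=3.98) dissipates energy; oscillations decay exponentially.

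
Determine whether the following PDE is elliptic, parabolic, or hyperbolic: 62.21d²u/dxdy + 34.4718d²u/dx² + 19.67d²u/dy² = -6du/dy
Rewriting in standard form: 34.4718d²u/dx² + 62.21d²u/dxdy + 19.67d²u/dy² + 6du/dy = 0. Coefficients: A = 34.4718, B = 62.21, C = 19.67. B² - 4AC = 1157.842876, which is positive, so the equation is hyperbolic.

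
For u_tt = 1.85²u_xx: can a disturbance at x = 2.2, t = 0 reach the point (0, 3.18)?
Yes. The domain of dependence is [-5.883, 5.883], and 2.2 ∈ [-5.883, 5.883].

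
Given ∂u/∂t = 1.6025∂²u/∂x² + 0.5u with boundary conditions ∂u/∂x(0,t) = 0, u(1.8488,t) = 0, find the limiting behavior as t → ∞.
u → 0. Diffusion dominates reaction (r=0.5 < κπ²/(4L²)≈1.16); solution decays.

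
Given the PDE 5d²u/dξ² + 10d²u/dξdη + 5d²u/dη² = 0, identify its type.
The second-order coefficients are A = 5, B = 10, C = 5. Since B² - 4AC = 0 = 0, this is a parabolic PDE.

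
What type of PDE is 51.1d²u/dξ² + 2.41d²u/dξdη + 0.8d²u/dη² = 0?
With A = 51.1, B = 2.41, C = 0.8, the discriminant is -157.7119. This is an elliptic PDE.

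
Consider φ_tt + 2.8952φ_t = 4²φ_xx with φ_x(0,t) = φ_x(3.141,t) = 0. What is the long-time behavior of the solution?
As t → ∞, φ → constant (steady state). Damping (γ=2.8952) dissipates the nonconstant modes; with Neumann BCs the spatial average obeys M''+γM'=0 and tends to a finite limit.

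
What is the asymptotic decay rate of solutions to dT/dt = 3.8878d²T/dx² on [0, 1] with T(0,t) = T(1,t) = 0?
Eigenvalues: λₙ = 3.8878n²π².
First three modes:
  n=1: λ₁ = 3.8878π² ≈ 38.371
  n=2: λ₂ = 15.5512π² ≈ 153.484 (4× faster decay)
  n=3: λ₃ = 34.9902π² ≈ 345.339 (9× faster decay)
As t → ∞, higher modes decay exponentially faster. The n=1 mode dominates: T ~ c₁ sin(πx) e^{-λ₁t}.
Decay rate: λ₁ = 3.8878π² ≈ 38.371.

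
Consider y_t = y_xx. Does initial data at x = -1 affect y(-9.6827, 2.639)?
Yes, for any finite x. The heat equation has infinite propagation speed, so all initial data affects all points at any t > 0.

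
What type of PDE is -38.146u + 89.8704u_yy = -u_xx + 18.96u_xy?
Rewriting in standard form: u_xx - 18.96u_xy + 89.8704u_yy - 38.146u = 0. With A = 1, B = -18.96, C = 89.8704, the discriminant is 0. This is a parabolic PDE.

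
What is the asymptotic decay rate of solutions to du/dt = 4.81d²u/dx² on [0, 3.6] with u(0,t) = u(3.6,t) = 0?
Eigenvalues: λₙ = 4.81n²π²/3.6².
First three modes:
  n=1: λ₁ = 4.81π²/3.6² ≈ 3.663
  n=2: λ₂ = 19.24π²/3.6² ≈ 14.652 (4× faster decay)
  n=3: λ₃ = 43.29π²/3.6² ≈ 32.967 (9× faster decay)
As t → ∞, higher modes decay exponentially faster. The n=1 mode dominates: u ~ c₁ sin(πx/3.6) e^{-λ₁t}.
Decay rate: λ₁ = 4.81π²/3.6² ≈ 3.663.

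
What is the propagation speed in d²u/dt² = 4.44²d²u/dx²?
Speed = 4.44. Information travels along characteristics x = x₀ ± 4.44t.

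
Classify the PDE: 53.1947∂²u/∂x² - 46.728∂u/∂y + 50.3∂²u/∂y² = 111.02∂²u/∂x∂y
Rewriting in standard form: 53.1947∂²u/∂x² - 111.02∂²u/∂x∂y + 50.3∂²u/∂y² - 46.728∂u/∂y = 0. A = 53.1947, B = -111.02, C = 50.3. Discriminant B² - 4AC = 1622.66676. Since 1622.66676 > 0, hyperbolic.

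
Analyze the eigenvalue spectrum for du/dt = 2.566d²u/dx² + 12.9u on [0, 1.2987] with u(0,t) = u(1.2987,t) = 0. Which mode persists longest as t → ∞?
Eigenvalues: λₙ = 2.566n²π²/1.2987² - 12.9.
First three modes:
  n=1: λ₁ = 2.566π²/1.2987² - 12.9 ≈ 2.115
  n=2: λ₂ = 10.264π²/1.2987² - 12.9 ≈ 47.162
  n=3: λ₃ = 23.094π²/1.2987² - 12.9 ≈ 122.239
Since 2.566π²/1.2987² ≈ 15.015 > 12.9, all λₙ > 0.
The n=1 mode decays slowest → dominates as t → ∞.
Asymptotic: u ~ c₁ sin(πx/1.2987) e^{-λ₁t} with decay rate λ₁ ≈ 2.115.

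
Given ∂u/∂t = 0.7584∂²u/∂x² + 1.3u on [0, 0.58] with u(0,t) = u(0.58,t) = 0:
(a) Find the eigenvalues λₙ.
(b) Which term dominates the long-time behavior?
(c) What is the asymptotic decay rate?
Eigenvalues: λₙ = 0.7584n²π²/0.58² - 1.3.
First three modes:
  n=1: λ₁ = 0.7584π²/0.58² - 1.3 ≈ 20.951
  n=2: λ₂ = 3.0336π²/0.58² - 1.3 ≈ 87.702
  n=3: λ₃ = 6.8256π²/0.58² - 1.3 ≈ 198.956
Since 0.7584π²/0.58² ≈ 22.251 > 1.3, all λₙ > 0.
The n=1 mode decays slowest → dominates as t → ∞.
Asymptotic: u ~ c₁ sin(πx/0.58) e^{-λ₁t} with decay rate λ₁ ≈ 20.951.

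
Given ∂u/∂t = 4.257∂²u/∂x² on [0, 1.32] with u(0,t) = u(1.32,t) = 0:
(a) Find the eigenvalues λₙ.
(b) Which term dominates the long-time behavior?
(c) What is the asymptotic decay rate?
Eigenvalues: λₙ = 4.257n²π²/1.32².
First three modes:
  n=1: λ₁ = 4.257π²/1.32² ≈ 24.113
  n=2: λ₂ = 17.028π²/1.32² ≈ 96.453 (4× faster decay)
  n=3: λ₃ = 38.313π²/1.32² ≈ 217.019 (9× faster decay)
As t → ∞, higher modes decay exponentially faster. The n=1 mode dominates: u ~ c₁ sin(πx/1.32) e^{-λ₁t}.
Decay rate: λ₁ = 4.257π²/1.32² ≈ 24.113.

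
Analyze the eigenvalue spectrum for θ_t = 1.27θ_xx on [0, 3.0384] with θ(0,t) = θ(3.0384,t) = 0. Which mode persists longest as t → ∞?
Eigenvalues: λₙ = 1.27n²π²/3.0384².
First three modes:
  n=1: λ₁ = 1.27π²/3.0384² ≈ 1.358
  n=2: λ₂ = 5.08π²/3.0384² ≈ 5.431 (4× faster decay)
  n=3: λ₃ = 11.43π²/3.0384² ≈ 12.22 (9× faster decay)
As t → ∞, higher modes decay exponentially faster. The n=1 mode dominates: θ ~ c₁ sin(πx/3.0384) e^{-λ₁t}.
Decay rate: λ₁ = 1.27π²/3.0384² ≈ 1.358.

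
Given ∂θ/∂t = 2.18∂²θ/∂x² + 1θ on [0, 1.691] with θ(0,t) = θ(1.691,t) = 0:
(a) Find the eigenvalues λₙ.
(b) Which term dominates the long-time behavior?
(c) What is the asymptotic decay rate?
Eigenvalues: λₙ = 2.18n²π²/1.691² - 1.
First three modes:
  n=1: λ₁ = 2.18π²/1.691² - 1 ≈ 6.524
  n=2: λ₂ = 8.72π²/1.691² - 1 ≈ 29.097
  n=3: λ₃ = 19.62π²/1.691² - 1 ≈ 66.719
Since 2.18π²/1.691² ≈ 7.524 > 1, all λₙ > 0.
The n=1 mode decays slowest → dominates as t → ∞.
Asymptotic: θ ~ c₁ sin(πx/1.691) e^{-λ₁t} with decay rate λ₁ ≈ 6.524.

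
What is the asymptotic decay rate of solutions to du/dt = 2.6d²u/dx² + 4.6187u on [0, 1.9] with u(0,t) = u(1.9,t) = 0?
Eigenvalues: λₙ = 2.6n²π²/1.9² - 4.6187.
First three modes:
  n=1: λ₁ = 2.6π²/1.9² - 4.6187 ≈ 2.49
  n=2: λ₂ = 10.4π²/1.9² - 4.6187 ≈ 23.815
  n=3: λ₃ = 23.4π²/1.9² - 4.6187 ≈ 59.356
Since 2.6π²/1.9² ≈ 7.108 > 4.6187, all λₙ > 0.
The n=1 mode decays slowest → dominates as t → ∞.
Asymptotic: u ~ c₁ sin(πx/1.9) e^{-λ₁t} with decay rate λ₁ ≈ 2.49.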